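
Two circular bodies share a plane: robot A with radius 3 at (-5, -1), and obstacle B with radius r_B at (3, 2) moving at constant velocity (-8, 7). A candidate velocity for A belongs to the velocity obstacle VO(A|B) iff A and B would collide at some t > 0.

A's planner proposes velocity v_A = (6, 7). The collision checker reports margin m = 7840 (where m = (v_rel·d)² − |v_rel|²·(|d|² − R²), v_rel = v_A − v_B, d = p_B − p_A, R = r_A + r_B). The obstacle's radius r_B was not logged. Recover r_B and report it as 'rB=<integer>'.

m = 7840
d = (8, 3);  v_rel = (14, 0),  |v_rel|² = 196
v_rel×d = (14)·(3) − (0)·(8) = 42
since m = R²·196 − 42²:  R² = (1764 + 7840) / 196 = 49
R = √49 = 7  ⇒  r_B = 7 − 3 = 4

rB=4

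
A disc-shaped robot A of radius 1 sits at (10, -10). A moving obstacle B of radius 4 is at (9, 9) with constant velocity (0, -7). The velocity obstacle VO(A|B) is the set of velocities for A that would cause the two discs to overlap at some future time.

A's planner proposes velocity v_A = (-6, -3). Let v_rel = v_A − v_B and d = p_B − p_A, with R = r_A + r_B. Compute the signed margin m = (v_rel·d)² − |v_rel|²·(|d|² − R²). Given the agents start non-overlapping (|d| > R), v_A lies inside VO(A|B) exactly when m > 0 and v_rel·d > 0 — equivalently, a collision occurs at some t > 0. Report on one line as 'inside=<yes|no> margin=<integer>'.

d = (-1, 19),  |d|² = 362;  R = 1+4 = 5,  c = 362−5² = 337
v_rel = (-6, 4),  |v_rel|² = 52;  v_rel·d = (-6)·(-1) + (4)·(19) = 82
52·t² − 164·t + 337 = 0  ⇒  m = 82² − 52·337 = -10800
m = -10800 < 0,  v_rel·d = 82 > 0  ⇒  outside

inside=no margin=-10800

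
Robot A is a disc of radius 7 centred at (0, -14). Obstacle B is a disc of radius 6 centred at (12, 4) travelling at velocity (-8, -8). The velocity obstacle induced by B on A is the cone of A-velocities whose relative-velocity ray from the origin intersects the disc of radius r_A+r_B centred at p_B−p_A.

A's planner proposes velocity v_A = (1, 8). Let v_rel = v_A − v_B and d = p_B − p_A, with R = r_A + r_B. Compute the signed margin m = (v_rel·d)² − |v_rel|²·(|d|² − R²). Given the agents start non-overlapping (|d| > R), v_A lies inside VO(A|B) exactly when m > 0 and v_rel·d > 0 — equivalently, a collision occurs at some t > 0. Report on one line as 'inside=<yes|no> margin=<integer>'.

d = (12, 18),  |d|² = 468;  R = 7+6 = 13,  c = 468−13² = 299
v_rel = (9, 16),  |v_rel|² = 337;  v_rel·d = (9)·(12) + (16)·(18) = 396
337·t² − 792·t + 299 = 0  ⇒  m = 396² − 337·299 = 56053
m = 56053 > 0,  v_rel·d = 396 > 0  ⇒  inside

inside=yes margin=56053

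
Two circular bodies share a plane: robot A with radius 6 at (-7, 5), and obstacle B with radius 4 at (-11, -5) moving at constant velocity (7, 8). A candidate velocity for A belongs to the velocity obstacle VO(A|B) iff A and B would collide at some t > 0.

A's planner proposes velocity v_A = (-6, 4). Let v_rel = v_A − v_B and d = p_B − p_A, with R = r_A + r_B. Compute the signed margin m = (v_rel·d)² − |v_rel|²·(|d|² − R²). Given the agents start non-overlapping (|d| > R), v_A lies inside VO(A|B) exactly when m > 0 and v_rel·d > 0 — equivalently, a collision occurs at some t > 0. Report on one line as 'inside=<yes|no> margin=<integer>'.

d = (-4, -10),  |d|² = 116;  R = 6+4 = 10,  c = 116−10² = 16
v_rel = (-13, -4),  |v_rel|² = 185;  v_rel·d = (-13)·(-4) + (-4)·(-10) = 92
185·t² − 184·t + 16 = 0  ⇒  m = 92² − 185·16 = 5504
m = 5504 > 0,  v_rel·d = 92 > 0  ⇒  inside

inside=yes margin=5504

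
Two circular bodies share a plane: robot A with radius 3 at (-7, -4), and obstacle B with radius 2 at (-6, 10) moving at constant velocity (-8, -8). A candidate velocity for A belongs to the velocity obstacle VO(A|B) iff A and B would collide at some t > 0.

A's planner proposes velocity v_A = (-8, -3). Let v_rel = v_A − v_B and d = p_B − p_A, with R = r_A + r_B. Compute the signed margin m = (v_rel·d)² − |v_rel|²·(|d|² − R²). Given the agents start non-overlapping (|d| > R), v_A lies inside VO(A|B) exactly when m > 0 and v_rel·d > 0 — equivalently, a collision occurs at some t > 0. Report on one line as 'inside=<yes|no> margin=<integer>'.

d = (1, 14),  |d|² = 197;  R = 3+2 = 5,  c = 197−5² = 172
v_rel = (0, 5),  |v_rel|² = 25;  v_rel·d = (0)·(1) + (5)·(14) = 70
25·t² − 140·t + 172 = 0  ⇒  m = 70² − 25·172 = 600
m = 600 > 0,  v_rel·d = 70 > 0  ⇒  inside

inside=yes margin=600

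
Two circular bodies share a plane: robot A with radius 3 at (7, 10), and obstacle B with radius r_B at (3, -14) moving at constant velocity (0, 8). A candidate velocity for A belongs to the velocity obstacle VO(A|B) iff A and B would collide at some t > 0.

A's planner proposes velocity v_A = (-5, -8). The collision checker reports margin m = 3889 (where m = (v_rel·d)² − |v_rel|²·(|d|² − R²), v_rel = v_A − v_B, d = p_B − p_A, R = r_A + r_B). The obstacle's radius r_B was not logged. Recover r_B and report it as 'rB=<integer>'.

m = 3889
d = (-4, -24);  v_rel = (-5, -16),  |v_rel|² = 281
v_rel×d = (-5)·(-24) − (-16)·(-4) = 56
since m = R²·281 − 56²:  R² = (3136 + 3889) / 281 = 25
R = √25 = 5  ⇒  r_B = 5 − 3 = 2

rB=2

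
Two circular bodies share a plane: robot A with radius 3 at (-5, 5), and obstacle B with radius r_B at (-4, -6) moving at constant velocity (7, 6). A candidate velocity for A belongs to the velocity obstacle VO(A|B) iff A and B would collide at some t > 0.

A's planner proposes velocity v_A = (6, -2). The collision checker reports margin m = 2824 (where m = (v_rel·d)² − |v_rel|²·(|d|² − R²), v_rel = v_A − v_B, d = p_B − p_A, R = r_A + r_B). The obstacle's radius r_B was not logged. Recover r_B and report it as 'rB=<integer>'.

m = 2824
d = (1, -11);  v_rel = (-1, -8),  |v_rel|² = 65
v_rel×d = (-1)·(-11) − (-8)·(1) = 19
since m = R²·65 − 19²:  R² = (361 + 2824) / 65 = 49
R = √49 = 7  ⇒  r_B = 7 − 3 = 4

rB=4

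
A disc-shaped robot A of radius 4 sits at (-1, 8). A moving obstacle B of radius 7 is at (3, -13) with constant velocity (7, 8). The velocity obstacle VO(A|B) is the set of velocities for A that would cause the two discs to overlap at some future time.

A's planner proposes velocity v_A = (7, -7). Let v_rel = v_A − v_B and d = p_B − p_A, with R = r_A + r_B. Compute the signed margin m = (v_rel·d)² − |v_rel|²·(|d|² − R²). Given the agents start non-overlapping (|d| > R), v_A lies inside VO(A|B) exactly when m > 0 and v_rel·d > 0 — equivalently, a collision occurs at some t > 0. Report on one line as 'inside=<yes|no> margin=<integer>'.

d = (4, -21),  |d|² = 457;  R = 4+7 = 11,  c = 457−11² = 336
v_rel = (0, -15),  |v_rel|² = 225;  v_rel·d = (0)·(4) + (-15)·(-21) = 315
225·t² − 630·t + 336 = 0  ⇒  m = 315² − 225·336 = 23625
m = 23625 > 0,  v_rel·d = 315 > 0  ⇒  inside

inside=yes margin=23625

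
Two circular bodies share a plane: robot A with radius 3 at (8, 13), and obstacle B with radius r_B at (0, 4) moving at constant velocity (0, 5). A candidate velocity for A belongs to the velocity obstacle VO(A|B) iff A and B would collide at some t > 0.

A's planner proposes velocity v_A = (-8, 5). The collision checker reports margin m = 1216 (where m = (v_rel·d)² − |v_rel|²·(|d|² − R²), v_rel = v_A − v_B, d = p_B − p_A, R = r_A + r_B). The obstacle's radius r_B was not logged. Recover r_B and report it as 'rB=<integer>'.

m = 1216
d = (-8, -9);  v_rel = (-8, 0),  |v_rel|² = 64
v_rel×d = (-8)·(-9) − (0)·(-8) = 72
since m = R²·64 − 72²:  R² = (5184 + 1216) / 64 = 100
R = √100 = 10  ⇒  r_B = 10 − 3 = 7

rB=7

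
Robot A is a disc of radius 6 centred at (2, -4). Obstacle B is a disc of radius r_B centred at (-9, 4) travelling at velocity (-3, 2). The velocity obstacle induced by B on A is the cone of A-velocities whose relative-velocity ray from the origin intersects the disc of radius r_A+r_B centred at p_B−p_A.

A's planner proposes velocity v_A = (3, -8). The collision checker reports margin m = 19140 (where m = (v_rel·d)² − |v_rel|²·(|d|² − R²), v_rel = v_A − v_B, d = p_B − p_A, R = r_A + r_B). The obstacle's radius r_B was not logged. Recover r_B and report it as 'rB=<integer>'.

m = 19140
d = (-11, 8);  v_rel = (6, -10),  |v_rel|² = 136
v_rel×d = (6)·(8) − (-10)·(-11) = -62
since m = R²·136 − (-62)²:  R² = (3844 + 19140) / 136 = 169
R = √169 = 13  ⇒  r_B = 13 − 6 = 7

rB=7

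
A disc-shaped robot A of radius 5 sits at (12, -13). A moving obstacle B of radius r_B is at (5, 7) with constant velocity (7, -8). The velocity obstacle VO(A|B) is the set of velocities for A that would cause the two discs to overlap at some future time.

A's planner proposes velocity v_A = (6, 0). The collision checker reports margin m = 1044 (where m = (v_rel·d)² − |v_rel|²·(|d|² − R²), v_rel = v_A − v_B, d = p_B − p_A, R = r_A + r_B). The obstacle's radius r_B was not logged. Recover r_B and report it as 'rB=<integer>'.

m = 1044
d = (-7, 20);  v_rel = (-1, 8),  |v_rel|² = 65
v_rel×d = (-1)·(20) − (8)·(-7) = 36
since m = R²·65 − 36²:  R² = (1296 + 1044) / 65 = 36
R = √36 = 6  ⇒  r_B = 6 − 5 = 1

rB=1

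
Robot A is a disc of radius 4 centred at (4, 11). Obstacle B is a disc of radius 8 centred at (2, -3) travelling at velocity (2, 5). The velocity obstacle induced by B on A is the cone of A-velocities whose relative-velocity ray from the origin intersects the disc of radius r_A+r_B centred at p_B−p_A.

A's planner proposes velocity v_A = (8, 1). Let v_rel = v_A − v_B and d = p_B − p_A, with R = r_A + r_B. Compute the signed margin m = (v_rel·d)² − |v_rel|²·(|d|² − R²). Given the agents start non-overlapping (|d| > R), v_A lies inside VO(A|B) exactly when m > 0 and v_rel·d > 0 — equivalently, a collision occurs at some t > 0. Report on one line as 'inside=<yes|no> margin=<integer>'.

d = (-2, -14),  |d|² = 200;  R = 4+8 = 12,  c = 200−12² = 56
v_rel = (6, -4),  |v_rel|² = 52;  v_rel·d = (6)·(-2) + (-4)·(-14) = 44
52·t² − 88·t + 56 = 0  ⇒  m = 44² − 52·56 = -976
m = -976 < 0,  v_rel·d = 44 > 0  ⇒  outside

inside=no margin=-976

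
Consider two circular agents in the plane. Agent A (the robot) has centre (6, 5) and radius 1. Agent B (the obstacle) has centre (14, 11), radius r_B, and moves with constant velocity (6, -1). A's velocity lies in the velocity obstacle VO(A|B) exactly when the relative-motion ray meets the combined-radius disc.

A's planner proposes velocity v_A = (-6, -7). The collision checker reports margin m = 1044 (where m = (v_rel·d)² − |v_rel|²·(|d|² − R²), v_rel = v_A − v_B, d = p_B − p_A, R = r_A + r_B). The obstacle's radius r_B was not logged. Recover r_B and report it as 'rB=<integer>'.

m = 1044
d = (8, 6);  v_rel = (-12, -6),  |v_rel|² = 180
v_rel×d = (-12)·(6) − (-6)·(8) = -24
since m = R²·180 − (-24)²:  R² = (576 + 1044) / 180 = 9
R = √9 = 3  ⇒  r_B = 3 − 1 = 2

rB=2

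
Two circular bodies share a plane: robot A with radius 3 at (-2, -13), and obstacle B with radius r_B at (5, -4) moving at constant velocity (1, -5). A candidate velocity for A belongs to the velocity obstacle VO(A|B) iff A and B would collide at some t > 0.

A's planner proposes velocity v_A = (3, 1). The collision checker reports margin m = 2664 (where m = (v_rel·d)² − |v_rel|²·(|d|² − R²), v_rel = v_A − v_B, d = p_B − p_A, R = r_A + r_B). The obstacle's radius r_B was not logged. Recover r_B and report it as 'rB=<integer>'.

m = 2664
d = (7, 9);  v_rel = (2, 6),  |v_rel|² = 40
v_rel×d = (2)·(9) − (6)·(7) = -24
since m = R²·40 − (-24)²:  R² = (576 + 2664) / 40 = 81
R = √81 = 9  ⇒  r_B = 9 − 3 = 6

rB=6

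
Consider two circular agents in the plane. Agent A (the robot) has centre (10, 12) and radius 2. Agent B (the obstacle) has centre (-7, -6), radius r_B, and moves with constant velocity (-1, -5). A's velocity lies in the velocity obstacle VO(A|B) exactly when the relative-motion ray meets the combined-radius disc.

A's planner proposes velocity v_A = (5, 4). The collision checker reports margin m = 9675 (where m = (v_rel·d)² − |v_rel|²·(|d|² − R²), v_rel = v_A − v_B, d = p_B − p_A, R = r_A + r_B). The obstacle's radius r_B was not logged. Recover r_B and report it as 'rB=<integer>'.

m = 9675
d = (-17, -18);  v_rel = (6, 9),  |v_rel|² = 117
v_rel×d = (6)·(-18) − (9)·(-17) = 45
since m = R²·117 − 45²:  R² = (2025 + 9675) / 117 = 100
R = √100 = 10  ⇒  r_B = 10 − 2 = 8

rB=8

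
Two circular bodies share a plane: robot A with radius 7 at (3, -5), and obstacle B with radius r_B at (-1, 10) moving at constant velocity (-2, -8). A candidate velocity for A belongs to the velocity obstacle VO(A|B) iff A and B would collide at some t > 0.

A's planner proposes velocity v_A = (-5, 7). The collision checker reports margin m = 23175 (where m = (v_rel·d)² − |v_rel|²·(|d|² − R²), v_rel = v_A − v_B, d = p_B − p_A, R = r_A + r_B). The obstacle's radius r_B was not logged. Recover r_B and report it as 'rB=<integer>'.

m = 23175
d = (-4, 15);  v_rel = (-3, 15),  |v_rel|² = 234
v_rel×d = (-3)·(15) − (15)·(-4) = 15
since m = R²·234 − 15²:  R² = (225 + 23175) / 234 = 100
R = √100 = 10  ⇒  r_B = 10 − 7 = 3

rB=3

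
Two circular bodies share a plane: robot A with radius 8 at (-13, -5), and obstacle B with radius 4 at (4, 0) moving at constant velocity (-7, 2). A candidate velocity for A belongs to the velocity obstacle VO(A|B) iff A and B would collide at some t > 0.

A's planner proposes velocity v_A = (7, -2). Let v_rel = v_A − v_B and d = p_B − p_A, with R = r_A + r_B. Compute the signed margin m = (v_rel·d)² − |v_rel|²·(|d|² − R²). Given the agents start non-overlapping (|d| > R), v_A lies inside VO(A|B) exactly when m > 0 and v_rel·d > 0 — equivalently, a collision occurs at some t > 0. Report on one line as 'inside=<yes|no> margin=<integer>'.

d = (17, 5),  |d|² = 314;  R = 8+4 = 12,  c = 314−12² = 170
v_rel = (14, -4),  |v_rel|² = 212;  v_rel·d = (14)·(17) + (-4)·(5) = 218
212·t² − 436·t + 170 = 0  ⇒  m = 218² − 212·170 = 11484
m = 11484 > 0,  v_rel·d = 218 > 0  ⇒  inside

inside=yes margin=11484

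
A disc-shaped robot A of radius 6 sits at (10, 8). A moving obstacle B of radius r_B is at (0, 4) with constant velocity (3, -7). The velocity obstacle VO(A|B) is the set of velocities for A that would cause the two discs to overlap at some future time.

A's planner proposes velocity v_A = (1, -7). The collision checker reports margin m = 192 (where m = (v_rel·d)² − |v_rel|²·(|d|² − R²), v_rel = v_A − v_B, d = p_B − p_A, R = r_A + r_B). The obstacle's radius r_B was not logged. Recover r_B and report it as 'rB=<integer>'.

m = 192
d = (-10, -4);  v_rel = (-2, 0),  |v_rel|² = 4
v_rel×d = (-2)·(-4) − (0)·(-10) = 8
since m = R²·4 − 8²:  R² = (64 + 192) / 4 = 64
R = √64 = 8  ⇒  r_B = 8 − 6 = 2

rB=2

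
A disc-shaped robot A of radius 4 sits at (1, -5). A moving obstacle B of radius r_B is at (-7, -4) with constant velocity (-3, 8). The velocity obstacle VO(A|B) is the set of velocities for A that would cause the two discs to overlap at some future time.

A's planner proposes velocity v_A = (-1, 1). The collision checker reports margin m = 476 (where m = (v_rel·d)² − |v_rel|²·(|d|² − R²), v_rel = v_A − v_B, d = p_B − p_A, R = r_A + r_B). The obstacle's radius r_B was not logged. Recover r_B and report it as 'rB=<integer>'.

m = 476
d = (-8, 1);  v_rel = (2, -7),  |v_rel|² = 53
v_rel×d = (2)·(1) − (-7)·(-8) = -54
since m = R²·53 − (-54)²:  R² = (2916 + 476) / 53 = 64
R = √64 = 8  ⇒  r_B = 8 − 4 = 4

rB=4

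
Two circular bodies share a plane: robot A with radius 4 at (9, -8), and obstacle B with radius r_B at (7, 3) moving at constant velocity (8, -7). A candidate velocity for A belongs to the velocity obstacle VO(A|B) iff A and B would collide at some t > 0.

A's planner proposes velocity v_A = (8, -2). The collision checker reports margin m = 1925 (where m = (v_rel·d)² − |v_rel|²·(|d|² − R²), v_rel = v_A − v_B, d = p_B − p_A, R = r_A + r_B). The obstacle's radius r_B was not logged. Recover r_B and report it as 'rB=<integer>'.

m = 1925
d = (-2, 11);  v_rel = (0, 5),  |v_rel|² = 25
v_rel×d = (0)·(11) − (5)·(-2) = 10
since m = R²·25 − 10²:  R² = (100 + 1925) / 25 = 81
R = √81 = 9  ⇒  r_B = 9 − 4 = 5

rB=5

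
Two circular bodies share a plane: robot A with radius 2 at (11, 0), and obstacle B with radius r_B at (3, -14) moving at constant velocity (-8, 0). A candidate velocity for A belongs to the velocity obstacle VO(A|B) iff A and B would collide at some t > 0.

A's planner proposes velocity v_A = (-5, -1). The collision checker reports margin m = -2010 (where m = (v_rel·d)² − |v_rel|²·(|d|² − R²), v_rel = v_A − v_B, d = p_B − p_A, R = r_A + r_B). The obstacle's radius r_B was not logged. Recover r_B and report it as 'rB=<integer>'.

m = -2010
d = (-8, -14);  v_rel = (3, -1),  |v_rel|² = 10
v_rel×d = (3)·(-14) − (-1)·(-8) = -50
since m = R²·10 − (-50)²:  R² = (2500 + -2010) / 10 = 49
R = √49 = 7  ⇒  r_B = 7 − 2 = 5

rB=5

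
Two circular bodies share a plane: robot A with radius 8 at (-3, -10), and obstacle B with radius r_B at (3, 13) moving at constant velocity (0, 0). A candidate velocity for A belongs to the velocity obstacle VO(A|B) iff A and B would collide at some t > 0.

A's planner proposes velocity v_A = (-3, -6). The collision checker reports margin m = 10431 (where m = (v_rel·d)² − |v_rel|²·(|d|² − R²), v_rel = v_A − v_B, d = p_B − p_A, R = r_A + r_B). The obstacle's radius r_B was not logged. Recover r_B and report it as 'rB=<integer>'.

m = 10431
d = (6, 23);  v_rel = (-3, -6),  |v_rel|² = 45
v_rel×d = (-3)·(23) − (-6)·(6) = -33
since m = R²·45 − (-33)²:  R² = (1089 + 10431) / 45 = 256
R = √256 = 16  ⇒  r_B = 16 − 8 = 8

rB=8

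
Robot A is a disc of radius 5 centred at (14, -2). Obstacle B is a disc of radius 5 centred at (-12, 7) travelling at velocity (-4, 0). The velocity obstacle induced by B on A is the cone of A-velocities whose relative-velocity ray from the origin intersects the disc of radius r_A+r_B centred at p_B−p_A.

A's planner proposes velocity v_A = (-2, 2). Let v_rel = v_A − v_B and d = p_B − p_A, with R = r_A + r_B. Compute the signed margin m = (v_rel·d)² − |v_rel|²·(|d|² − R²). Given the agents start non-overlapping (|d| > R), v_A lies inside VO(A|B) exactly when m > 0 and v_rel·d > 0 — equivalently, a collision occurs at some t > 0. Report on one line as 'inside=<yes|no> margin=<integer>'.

d = (-26, 9),  |d|² = 757;  R = 5+5 = 10,  c = 757−10² = 657
v_rel = (2, 2),  |v_rel|² = 8;  v_rel·d = (2)·(-26) + (2)·(9) = -34
8·t² + 68·t + 657 = 0  ⇒  m = (-34)² − 8·657 = -4100
m = -4100 < 0,  v_rel·d = -34 < 0  ⇒  outside

inside=no margin=-4100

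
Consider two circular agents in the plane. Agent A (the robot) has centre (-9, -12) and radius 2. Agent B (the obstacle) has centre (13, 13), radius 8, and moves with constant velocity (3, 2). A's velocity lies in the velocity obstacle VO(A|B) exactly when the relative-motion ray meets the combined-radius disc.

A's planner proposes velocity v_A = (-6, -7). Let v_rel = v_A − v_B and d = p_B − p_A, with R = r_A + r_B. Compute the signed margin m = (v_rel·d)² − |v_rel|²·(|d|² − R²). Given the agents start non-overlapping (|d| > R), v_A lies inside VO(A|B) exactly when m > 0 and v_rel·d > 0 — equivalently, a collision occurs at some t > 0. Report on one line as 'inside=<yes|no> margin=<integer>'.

d = (22, 25),  |d|² = 1109;  R = 2+8 = 10,  c = 1109−10² = 1009
v_rel = (-9, -9),  |v_rel|² = 162;  v_rel·d = (-9)·(22) + (-9)·(25) = -423
162·t² + 846·t + 1009 = 0  ⇒  m = (-423)² − 162·1009 = 15471
m = 15471 > 0,  v_rel·d = -423 < 0  ⇒  outside

inside=no margin=15471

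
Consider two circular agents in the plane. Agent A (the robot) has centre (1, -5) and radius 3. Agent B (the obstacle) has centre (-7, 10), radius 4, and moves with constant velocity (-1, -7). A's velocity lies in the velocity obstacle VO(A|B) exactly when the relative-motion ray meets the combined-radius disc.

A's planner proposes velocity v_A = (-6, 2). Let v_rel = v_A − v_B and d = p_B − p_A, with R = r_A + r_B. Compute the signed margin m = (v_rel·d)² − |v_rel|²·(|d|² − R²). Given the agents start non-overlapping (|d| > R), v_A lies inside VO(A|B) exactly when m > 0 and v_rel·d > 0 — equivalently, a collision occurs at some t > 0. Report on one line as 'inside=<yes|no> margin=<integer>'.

d = (-8, 15),  |d|² = 289;  R = 3+4 = 7,  c = 289−7² = 240
v_rel = (-5, 9),  |v_rel|² = 106;  v_rel·d = (-5)·(-8) + (9)·(15) = 175
106·t² − 350·t + 240 = 0  ⇒  m = 175² − 106·240 = 5185
m = 5185 > 0,  v_rel·d = 175 > 0  ⇒  inside

inside=yes margin=5185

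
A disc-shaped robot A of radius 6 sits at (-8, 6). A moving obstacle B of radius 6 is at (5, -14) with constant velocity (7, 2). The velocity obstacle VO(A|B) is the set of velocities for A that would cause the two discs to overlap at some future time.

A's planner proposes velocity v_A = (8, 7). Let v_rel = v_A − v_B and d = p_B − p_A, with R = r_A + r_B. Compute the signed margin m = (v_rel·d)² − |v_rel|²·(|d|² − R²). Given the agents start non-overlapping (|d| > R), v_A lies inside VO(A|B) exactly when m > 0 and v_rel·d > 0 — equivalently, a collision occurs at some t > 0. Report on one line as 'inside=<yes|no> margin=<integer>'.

d = (13, -20),  |d|² = 569;  R = 6+6 = 12,  c = 569−12² = 425
v_rel = (1, 5),  |v_rel|² = 26;  v_rel·d = (1)·(13) + (5)·(-20) = -87
26·t² + 174·t + 425 = 0  ⇒  m = (-87)² − 26·425 = -3481
m = -3481 < 0,  v_rel·d = -87 < 0  ⇒  outside

inside=no margin=-3481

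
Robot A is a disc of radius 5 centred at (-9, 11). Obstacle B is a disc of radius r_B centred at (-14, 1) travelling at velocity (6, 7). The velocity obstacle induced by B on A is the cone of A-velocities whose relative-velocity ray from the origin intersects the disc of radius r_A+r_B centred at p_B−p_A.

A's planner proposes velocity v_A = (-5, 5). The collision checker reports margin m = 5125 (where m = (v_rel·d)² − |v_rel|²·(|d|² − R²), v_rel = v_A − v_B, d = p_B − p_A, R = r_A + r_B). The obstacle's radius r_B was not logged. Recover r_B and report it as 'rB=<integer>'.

m = 5125
d = (-5, -10);  v_rel = (-11, -2),  |v_rel|² = 125
v_rel×d = (-11)·(-10) − (-2)·(-5) = 100
since m = R²·125 − 100²:  R² = (10000 + 5125) / 125 = 121
R = √121 = 11  ⇒  r_B = 11 − 5 = 6

rB=6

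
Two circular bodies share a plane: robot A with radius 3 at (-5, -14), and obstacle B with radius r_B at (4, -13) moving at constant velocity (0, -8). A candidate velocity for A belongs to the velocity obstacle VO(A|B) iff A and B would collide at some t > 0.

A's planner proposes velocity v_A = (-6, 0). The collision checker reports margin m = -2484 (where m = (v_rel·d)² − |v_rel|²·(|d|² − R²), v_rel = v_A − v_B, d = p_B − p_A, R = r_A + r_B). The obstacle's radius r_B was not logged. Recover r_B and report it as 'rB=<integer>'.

m = -2484
d = (9, 1);  v_rel = (-6, 8),  |v_rel|² = 100
v_rel×d = (-6)·(1) − (8)·(9) = -78
since m = R²·100 − (-78)²:  R² = (6084 + -2484) / 100 = 36
R = √36 = 6  ⇒  r_B = 6 − 3 = 3

rB=3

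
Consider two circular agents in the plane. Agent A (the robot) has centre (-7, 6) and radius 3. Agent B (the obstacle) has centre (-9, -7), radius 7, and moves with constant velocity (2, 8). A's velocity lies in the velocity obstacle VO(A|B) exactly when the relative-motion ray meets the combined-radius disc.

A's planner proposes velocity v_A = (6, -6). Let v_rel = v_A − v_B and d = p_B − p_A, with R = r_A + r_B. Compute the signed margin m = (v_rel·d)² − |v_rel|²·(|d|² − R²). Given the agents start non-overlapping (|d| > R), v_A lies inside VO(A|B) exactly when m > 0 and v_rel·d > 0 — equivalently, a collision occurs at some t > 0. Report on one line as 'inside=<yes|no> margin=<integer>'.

d = (-2, -13),  |d|² = 173;  R = 3+7 = 10,  c = 173−10² = 73
v_rel = (4, -14),  |v_rel|² = 212;  v_rel·d = (4)·(-2) + (-14)·(-13) = 174
212·t² − 348·t + 73 = 0  ⇒  m = 174² − 212·73 = 14800
m = 14800 > 0,  v_rel·d = 174 > 0  ⇒  inside

inside=yes margin=14800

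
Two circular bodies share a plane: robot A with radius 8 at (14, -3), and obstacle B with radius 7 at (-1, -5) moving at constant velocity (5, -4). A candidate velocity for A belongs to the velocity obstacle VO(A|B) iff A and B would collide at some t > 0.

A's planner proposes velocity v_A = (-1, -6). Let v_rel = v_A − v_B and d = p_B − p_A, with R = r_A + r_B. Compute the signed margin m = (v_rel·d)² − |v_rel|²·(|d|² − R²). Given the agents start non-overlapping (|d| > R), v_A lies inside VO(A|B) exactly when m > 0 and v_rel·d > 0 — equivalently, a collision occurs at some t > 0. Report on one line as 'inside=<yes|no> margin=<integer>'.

d = (-15, -2),  |d|² = 229;  R = 8+7 = 15,  c = 229−15² = 4
v_rel = (-6, -2),  |v_rel|² = 40;  v_rel·d = (-6)·(-15) + (-2)·(-2) = 94
40·t² − 188·t + 4 = 0  ⇒  m = 94² − 40·4 = 8676
m = 8676 > 0,  v_rel·d = 94 > 0  ⇒  inside

inside=yes margin=8676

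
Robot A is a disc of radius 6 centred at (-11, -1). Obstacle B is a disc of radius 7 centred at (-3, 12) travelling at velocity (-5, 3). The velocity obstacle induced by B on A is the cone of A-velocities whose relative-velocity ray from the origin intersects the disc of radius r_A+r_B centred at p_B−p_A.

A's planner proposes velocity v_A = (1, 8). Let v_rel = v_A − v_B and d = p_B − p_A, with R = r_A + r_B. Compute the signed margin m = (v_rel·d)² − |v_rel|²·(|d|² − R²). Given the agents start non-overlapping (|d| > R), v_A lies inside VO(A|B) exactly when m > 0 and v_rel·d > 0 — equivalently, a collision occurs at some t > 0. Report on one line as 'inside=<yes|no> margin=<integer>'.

d = (8, 13),  |d|² = 233;  R = 6+7 = 13,  c = 233−13² = 64
v_rel = (6, 5),  |v_rel|² = 61;  v_rel·d = (6)·(8) + (5)·(13) = 113
61·t² − 226·t + 64 = 0  ⇒  m = 113² − 61·64 = 8865
m = 8865 > 0,  v_rel·d = 113 > 0  ⇒  inside

inside=yes margin=8865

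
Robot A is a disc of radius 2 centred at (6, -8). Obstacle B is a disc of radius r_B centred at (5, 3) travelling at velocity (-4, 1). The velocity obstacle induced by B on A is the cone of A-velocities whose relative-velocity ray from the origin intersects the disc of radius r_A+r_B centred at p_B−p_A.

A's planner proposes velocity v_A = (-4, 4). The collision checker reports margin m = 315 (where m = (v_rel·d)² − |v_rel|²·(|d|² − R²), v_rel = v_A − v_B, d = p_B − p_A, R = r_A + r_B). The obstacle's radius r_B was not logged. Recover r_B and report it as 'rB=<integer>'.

m = 315
d = (-1, 11);  v_rel = (0, 3),  |v_rel|² = 9
v_rel×d = (0)·(11) − (3)·(-1) = 3
since m = R²·9 − 3²:  R² = (9 + 315) / 9 = 36
R = √36 = 6  ⇒  r_B = 6 − 2 = 4

rB=4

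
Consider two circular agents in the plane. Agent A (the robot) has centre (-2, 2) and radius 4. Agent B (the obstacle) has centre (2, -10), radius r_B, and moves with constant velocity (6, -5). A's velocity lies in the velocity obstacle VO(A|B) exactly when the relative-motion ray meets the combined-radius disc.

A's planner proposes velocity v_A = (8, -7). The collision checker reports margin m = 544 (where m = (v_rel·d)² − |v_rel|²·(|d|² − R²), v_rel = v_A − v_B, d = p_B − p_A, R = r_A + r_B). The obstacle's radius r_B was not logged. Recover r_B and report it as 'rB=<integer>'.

m = 544
d = (4, -12);  v_rel = (2, -2),  |v_rel|² = 8
v_rel×d = (2)·(-12) − (-2)·(4) = -16
since m = R²·8 − (-16)²:  R² = (256 + 544) / 8 = 100
R = √100 = 10  ⇒  r_B = 10 − 4 = 6

rB=6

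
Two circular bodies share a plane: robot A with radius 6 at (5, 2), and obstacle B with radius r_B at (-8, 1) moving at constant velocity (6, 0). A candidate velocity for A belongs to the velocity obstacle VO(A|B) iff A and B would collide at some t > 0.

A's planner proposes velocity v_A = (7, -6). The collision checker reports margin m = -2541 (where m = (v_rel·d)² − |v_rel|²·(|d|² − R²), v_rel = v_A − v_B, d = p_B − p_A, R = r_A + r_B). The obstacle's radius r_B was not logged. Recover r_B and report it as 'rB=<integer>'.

m = -2541
d = (-13, -1);  v_rel = (1, -6),  |v_rel|² = 37
v_rel×d = (1)·(-1) − (-6)·(-13) = -79
since m = R²·37 − (-79)²:  R² = (6241 + -2541) / 37 = 100
R = √100 = 10  ⇒  r_B = 10 − 6 = 4

rB=4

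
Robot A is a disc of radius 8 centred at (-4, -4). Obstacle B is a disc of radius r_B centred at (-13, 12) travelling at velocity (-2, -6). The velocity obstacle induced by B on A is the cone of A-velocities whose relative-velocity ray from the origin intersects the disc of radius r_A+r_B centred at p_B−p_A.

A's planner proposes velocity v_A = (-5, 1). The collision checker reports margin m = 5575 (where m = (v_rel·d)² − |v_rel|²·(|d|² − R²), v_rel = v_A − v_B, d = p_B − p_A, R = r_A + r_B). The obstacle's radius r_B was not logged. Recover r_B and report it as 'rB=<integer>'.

m = 5575
d = (-9, 16);  v_rel = (-3, 7),  |v_rel|² = 58
v_rel×d = (-3)·(16) − (7)·(-9) = 15
since m = R²·58 − 15²:  R² = (225 + 5575) / 58 = 100
R = √100 = 10  ⇒  r_B = 10 − 8 = 2

rB=2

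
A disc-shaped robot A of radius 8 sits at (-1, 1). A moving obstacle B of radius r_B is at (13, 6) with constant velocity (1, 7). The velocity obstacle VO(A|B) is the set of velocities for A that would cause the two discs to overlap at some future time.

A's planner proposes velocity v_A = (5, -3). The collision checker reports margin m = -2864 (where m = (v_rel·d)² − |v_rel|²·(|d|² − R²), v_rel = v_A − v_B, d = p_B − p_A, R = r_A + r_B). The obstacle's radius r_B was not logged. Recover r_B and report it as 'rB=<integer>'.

m = -2864
d = (14, 5);  v_rel = (4, -10),  |v_rel|² = 116
v_rel×d = (4)·(5) − (-10)·(14) = 160
since m = R²·116 − 160²:  R² = (25600 + -2864) / 116 = 196
R = √196 = 14  ⇒  r_B = 14 − 8 = 6

rB=6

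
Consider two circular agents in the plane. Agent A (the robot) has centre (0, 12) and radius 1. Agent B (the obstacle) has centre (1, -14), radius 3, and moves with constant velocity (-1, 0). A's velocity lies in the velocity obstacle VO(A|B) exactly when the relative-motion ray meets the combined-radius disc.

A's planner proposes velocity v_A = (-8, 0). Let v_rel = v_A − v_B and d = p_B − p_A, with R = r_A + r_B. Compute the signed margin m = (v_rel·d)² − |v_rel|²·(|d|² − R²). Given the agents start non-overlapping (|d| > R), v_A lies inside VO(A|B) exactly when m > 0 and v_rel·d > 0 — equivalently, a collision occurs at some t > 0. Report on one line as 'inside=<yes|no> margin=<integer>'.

d = (1, -26),  |d|² = 677;  R = 1+3 = 4,  c = 677−4² = 661
v_rel = (-7, 0),  |v_rel|² = 49;  v_rel·d = (-7)·(1) + (0)·(-26) = -7
49·t² + 14·t + 661 = 0  ⇒  m = (-7)² − 49·661 = -32340
m = -32340 < 0,  v_rel·d = -7 < 0  ⇒  outside

inside=no margin=-32340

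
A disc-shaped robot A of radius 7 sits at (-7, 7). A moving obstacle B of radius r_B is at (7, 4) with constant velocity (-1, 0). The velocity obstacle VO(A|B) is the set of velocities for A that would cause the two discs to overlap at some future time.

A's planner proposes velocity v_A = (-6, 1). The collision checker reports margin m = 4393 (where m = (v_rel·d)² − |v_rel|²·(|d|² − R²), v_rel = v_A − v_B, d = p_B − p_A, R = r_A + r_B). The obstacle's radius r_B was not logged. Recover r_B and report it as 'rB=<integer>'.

m = 4393
d = (14, -3);  v_rel = (-5, 1),  |v_rel|² = 26
v_rel×d = (-5)·(-3) − (1)·(14) = 1
since m = R²·26 − 1²:  R² = (1 + 4393) / 26 = 169
R = √169 = 13  ⇒  r_B = 13 − 7 = 6

rB=6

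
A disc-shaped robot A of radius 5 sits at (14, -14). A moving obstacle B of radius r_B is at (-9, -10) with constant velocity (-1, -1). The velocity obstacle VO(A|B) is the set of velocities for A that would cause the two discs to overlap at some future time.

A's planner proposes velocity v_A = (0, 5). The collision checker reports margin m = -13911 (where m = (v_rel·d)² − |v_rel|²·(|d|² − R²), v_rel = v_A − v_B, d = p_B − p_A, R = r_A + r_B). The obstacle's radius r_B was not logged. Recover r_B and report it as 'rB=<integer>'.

m = -13911
d = (-23, 4);  v_rel = (1, 6),  |v_rel|² = 37
v_rel×d = (1)·(4) − (6)·(-23) = 142
since m = R²·37 − 142²:  R² = (20164 + -13911) / 37 = 169
R = √169 = 13  ⇒  r_B = 13 − 5 = 8

rB=8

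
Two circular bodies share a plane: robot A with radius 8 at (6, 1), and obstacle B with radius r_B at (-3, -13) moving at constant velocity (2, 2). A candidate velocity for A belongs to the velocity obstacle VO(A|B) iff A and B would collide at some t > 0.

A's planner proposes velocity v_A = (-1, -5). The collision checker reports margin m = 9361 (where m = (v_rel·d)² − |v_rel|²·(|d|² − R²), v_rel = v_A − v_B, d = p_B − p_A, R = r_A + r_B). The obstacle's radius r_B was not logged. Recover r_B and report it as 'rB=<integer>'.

m = 9361
d = (-9, -14);  v_rel = (-3, -7),  |v_rel|² = 58
v_rel×d = (-3)·(-14) − (-7)·(-9) = -21
since m = R²·58 − (-21)²:  R² = (441 + 9361) / 58 = 169
R = √169 = 13  ⇒  r_B = 13 − 8 = 5

rB=5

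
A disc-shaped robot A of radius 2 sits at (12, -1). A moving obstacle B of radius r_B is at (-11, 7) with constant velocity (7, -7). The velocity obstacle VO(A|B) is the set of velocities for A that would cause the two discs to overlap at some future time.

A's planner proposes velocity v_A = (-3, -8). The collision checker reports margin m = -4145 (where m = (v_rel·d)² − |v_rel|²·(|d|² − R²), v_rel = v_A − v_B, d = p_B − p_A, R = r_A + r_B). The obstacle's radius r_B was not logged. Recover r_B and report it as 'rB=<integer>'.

m = -4145
d = (-23, 8);  v_rel = (-10, -1),  |v_rel|² = 101
v_rel×d = (-10)·(8) − (-1)·(-23) = -103
since m = R²·101 − (-103)²:  R² = (10609 + -4145) / 101 = 64
R = √64 = 8  ⇒  r_B = 8 − 2 = 6

rB=6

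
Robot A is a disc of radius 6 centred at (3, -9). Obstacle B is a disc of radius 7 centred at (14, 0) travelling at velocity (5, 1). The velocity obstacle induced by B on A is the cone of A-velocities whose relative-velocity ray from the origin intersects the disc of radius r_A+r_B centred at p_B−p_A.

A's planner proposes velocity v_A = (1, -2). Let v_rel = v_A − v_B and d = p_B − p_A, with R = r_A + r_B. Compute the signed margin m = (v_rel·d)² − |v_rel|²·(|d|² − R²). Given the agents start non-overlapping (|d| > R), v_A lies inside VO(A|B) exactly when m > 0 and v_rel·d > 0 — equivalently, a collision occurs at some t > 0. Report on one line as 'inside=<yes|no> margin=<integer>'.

d = (11, 9),  |d|² = 202;  R = 6+7 = 13,  c = 202−13² = 33
v_rel = (-4, -3),  |v_rel|² = 25;  v_rel·d = (-4)·(11) + (-3)·(9) = -71
25·t² + 142·t + 33 = 0  ⇒  m = (-71)² − 25·33 = 4216
m = 4216 > 0,  v_rel·d = -71 < 0  ⇒  outside

inside=no margin=4216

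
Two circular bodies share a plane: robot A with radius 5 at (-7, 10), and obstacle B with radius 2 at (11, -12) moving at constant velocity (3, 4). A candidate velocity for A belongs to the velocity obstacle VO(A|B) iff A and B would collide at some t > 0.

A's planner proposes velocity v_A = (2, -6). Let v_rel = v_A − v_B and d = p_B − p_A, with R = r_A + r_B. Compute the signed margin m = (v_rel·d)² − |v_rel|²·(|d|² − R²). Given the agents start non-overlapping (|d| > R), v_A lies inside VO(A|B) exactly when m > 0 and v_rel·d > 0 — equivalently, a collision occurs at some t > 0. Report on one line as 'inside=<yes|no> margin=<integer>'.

d = (18, -22),  |d|² = 808;  R = 5+2 = 7,  c = 808−7² = 759
v_rel = (-1, -10),  |v_rel|² = 101;  v_rel·d = (-1)·(18) + (-10)·(-22) = 202
101·t² − 404·t + 759 = 0  ⇒  m = 202² − 101·759 = -35855
m = -35855 < 0,  v_rel·d = 202 > 0  ⇒  outside

inside=no margin=-35855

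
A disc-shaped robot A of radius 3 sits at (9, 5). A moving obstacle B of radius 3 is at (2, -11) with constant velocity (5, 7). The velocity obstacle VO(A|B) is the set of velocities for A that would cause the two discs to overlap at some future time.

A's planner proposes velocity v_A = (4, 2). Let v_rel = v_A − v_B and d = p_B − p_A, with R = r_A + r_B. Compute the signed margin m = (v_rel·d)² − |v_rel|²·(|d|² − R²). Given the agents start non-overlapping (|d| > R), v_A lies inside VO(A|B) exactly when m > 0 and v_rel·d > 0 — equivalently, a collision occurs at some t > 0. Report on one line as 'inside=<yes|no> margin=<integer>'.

d = (-7, -16),  |d|² = 305;  R = 3+3 = 6,  c = 305−6² = 269
v_rel = (-1, -5),  |v_rel|² = 26;  v_rel·d = (-1)·(-7) + (-5)·(-16) = 87
26·t² − 174·t + 269 = 0  ⇒  m = 87² − 26·269 = 575
m = 575 > 0,  v_rel·d = 87 > 0  ⇒  inside

inside=yes margin=575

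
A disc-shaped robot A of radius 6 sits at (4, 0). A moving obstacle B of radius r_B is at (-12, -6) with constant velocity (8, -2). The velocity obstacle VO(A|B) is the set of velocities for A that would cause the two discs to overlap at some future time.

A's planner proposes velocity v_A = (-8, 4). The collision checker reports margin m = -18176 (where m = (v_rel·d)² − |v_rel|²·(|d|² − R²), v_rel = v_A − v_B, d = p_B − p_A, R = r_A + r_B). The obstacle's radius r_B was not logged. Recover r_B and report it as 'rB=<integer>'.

m = -18176
d = (-16, -6);  v_rel = (-16, 6),  |v_rel|² = 292
v_rel×d = (-16)·(-6) − (6)·(-16) = 192
since m = R²·292 − 192²:  R² = (36864 + -18176) / 292 = 64
R = √64 = 8  ⇒  r_B = 8 − 6 = 2

rB=2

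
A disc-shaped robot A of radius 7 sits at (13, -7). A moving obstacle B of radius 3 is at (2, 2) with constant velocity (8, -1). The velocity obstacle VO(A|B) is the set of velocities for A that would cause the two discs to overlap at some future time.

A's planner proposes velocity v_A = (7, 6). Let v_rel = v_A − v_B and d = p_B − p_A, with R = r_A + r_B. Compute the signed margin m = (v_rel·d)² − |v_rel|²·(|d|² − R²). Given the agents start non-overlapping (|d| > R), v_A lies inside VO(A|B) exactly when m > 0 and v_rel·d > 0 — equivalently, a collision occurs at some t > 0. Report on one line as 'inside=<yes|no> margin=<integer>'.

d = (-11, 9),  |d|² = 202;  R = 7+3 = 10,  c = 202−10² = 102
v_rel = (-1, 7),  |v_rel|² = 50;  v_rel·d = (-1)·(-11) + (7)·(9) = 74
50·t² − 148·t + 102 = 0  ⇒  m = 74² − 50·102 = 376
m = 376 > 0,  v_rel·d = 74 > 0  ⇒  inside

inside=yes margin=376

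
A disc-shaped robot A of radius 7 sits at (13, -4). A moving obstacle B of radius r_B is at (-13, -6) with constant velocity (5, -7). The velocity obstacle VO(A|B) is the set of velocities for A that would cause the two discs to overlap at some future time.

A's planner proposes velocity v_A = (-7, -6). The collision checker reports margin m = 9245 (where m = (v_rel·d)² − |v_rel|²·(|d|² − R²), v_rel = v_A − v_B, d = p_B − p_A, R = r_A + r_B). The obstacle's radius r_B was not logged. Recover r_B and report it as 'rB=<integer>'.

m = 9245
d = (-26, -2);  v_rel = (-12, 1),  |v_rel|² = 145
v_rel×d = (-12)·(-2) − (1)·(-26) = 50
since m = R²·145 − 50²:  R² = (2500 + 9245) / 145 = 81
R = √81 = 9  ⇒  r_B = 9 − 7 = 2

rB=2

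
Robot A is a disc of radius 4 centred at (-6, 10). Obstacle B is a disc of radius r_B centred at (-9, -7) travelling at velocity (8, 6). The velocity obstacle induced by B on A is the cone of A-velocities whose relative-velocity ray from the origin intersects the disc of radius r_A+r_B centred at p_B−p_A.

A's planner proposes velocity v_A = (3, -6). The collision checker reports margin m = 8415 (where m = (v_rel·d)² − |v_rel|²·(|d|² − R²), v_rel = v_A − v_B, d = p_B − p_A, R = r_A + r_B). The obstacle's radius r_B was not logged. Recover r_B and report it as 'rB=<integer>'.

m = 8415
d = (-3, -17);  v_rel = (-5, -12),  |v_rel|² = 169
v_rel×d = (-5)·(-17) − (-12)·(-3) = 49
since m = R²·169 − 49²:  R² = (2401 + 8415) / 169 = 64
R = √64 = 8  ⇒  r_B = 8 − 4 = 4

rB=4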